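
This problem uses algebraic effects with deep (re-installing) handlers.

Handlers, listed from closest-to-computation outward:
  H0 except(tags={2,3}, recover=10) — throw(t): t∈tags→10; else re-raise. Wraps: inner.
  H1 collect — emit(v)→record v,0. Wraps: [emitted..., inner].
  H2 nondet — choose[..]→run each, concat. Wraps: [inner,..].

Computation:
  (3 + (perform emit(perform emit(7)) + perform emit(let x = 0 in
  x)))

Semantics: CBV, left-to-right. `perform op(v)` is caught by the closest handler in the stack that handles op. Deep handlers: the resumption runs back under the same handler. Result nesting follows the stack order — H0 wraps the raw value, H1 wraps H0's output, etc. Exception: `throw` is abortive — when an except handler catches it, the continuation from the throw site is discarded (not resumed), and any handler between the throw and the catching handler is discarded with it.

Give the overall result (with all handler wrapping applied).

Evaluation trace:
emit(7) @ H1 ⇒ out+=7
emit(0) @ H1 ⇒ out+=0
emit(0) @ H1 ⇒ out+=0
H0 returns 3
H1 returns [7, 0, 0, 3]
H2 returns [[7, 0, 0, 3]]
= [[7, 0, 0, 3]]

Answer: [[7, 0, 0, 3]]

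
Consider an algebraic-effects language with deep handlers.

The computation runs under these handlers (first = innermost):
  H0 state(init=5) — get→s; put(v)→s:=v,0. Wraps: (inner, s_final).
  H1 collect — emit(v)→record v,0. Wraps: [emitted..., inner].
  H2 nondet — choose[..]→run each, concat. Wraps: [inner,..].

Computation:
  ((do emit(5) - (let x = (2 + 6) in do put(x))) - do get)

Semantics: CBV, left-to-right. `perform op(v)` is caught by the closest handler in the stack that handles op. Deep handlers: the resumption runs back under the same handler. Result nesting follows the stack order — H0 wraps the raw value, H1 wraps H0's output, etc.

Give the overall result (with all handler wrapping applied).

Evaluation trace:
emit(5) @ H1 ⇒ out+=5
put(8) @ H0 ⇒ s:=8
get @ H0 ⇒ 8
H0 returns (-8, 8)
H1 returns [5, (-8, 8)]
H2 returns [[5, (-8, 8)]]
= [[5, (-8, 8)]]

Answer: [[5, (-8, 8)]]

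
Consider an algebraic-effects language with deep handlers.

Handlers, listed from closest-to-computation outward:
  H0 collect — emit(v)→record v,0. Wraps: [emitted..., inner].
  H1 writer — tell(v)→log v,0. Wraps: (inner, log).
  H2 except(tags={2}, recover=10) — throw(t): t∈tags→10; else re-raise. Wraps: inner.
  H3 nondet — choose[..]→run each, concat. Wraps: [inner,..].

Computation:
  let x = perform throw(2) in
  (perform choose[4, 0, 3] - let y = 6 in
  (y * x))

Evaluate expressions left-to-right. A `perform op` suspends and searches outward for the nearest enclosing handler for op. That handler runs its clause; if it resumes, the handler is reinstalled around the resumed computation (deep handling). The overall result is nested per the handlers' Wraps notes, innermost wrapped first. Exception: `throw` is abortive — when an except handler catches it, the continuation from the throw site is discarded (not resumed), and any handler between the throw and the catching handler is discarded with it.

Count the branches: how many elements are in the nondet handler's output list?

Step-by-step:
throw(2) @ H2 caught ⇒ 10
H3 returns [10]
= [10]

Answer: 1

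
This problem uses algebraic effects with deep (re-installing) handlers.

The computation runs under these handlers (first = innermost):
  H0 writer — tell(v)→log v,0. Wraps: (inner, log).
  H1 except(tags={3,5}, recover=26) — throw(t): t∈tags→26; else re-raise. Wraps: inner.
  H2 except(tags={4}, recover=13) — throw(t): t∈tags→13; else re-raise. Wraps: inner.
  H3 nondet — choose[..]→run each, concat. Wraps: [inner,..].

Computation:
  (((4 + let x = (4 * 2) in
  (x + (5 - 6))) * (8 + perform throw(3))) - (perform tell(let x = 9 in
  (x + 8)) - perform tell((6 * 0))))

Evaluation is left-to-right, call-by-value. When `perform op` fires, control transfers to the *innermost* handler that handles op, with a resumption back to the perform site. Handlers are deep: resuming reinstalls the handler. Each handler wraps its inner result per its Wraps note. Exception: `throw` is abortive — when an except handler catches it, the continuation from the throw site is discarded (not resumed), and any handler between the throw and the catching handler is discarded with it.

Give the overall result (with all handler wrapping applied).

Working:
throw(3) @ H1 caught ⇒ 26
H2 returns 26
H3 returns [26]
= [26]

Answer: [26]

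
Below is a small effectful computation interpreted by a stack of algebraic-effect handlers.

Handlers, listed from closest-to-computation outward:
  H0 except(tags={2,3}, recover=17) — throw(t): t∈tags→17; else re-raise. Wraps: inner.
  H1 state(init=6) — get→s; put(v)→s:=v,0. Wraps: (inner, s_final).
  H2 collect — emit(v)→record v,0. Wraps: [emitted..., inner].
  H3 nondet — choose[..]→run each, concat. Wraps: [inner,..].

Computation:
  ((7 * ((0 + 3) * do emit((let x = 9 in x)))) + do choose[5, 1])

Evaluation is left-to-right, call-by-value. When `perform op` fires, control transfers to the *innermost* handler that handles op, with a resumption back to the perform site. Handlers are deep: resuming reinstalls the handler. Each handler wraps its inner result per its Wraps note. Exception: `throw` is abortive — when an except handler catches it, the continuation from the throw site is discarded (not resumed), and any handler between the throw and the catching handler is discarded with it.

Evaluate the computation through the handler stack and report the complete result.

Answer: [[9, (5, 6)], [9, (1, 6)]]

Evaluation trace:
emit(9) @ H2 ⇒ out+=9
choose[5, 1] @ H3
  branch[0] choose=5:
    H0 returns 5
    H1 returns (5, 6)
    H2 returns [9, (5, 6)]
    H3 returns [[9, (5, 6)]]
  branch[1] choose=1:
    H0 returns 1
    H1 returns (1, 6)
    H2 returns [9, (1, 6)]
    H3 returns [[9, (1, 6)]]
= [[9, (5, 6)], [9, (1, 6)]]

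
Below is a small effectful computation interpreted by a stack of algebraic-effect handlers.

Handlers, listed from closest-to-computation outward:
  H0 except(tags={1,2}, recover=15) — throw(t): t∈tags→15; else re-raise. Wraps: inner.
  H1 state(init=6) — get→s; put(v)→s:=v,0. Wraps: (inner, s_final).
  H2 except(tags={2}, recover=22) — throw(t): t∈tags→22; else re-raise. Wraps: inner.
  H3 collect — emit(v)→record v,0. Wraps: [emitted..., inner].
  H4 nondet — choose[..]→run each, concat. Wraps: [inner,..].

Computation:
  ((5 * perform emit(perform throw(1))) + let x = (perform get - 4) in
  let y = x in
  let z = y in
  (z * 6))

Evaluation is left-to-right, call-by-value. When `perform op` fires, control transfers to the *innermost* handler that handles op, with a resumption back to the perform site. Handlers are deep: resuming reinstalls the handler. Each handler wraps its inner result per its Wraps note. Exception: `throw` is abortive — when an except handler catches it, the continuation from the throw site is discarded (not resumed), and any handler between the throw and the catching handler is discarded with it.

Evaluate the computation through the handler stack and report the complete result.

Answer: [[(15, 6)]]

Working:
throw(1) @ H0 caught ⇒ 15
H1 returns (15, 6)
H2 returns (15, 6)
H3 returns [(15, 6)]
H4 returns [[(15, 6)]]
= [[(15, 6)]]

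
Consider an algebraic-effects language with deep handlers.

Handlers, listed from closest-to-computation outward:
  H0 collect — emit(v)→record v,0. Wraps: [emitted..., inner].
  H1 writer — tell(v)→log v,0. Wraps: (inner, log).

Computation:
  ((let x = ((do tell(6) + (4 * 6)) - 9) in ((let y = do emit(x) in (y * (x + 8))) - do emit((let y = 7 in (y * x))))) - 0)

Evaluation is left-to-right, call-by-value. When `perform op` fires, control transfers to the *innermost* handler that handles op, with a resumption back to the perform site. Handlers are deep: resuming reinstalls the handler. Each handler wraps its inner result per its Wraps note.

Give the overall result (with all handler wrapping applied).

Answer: ([15, 105, 0], (6))

Step-by-step:
tell(6) @ H1 ⇒ log+=6
emit(15) @ H0 ⇒ out+=15
emit(105) @ H0 ⇒ out+=105
H0 returns [15, 105, 0]
H1 returns ([15, 105, 0], (6))
= ([15, 105, 0], (6))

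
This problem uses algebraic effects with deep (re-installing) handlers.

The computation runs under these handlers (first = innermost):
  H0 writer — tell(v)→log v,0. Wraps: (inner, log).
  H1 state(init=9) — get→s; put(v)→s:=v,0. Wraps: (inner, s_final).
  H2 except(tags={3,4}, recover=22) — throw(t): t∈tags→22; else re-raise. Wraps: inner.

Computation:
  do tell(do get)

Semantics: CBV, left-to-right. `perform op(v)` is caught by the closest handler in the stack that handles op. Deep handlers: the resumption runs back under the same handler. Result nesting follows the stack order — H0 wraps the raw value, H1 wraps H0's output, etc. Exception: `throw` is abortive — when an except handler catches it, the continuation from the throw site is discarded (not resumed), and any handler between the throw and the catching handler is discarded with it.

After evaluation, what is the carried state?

Answer: 9

Step-by-step:
get @ H1 ⇒ 9
tell(9) @ H0 ⇒ log+=9
H0 returns (0, (9))
H1 returns ((0, (9)), 9)
H2 returns ((0, (9)), 9)
= ((0, (9)), 9)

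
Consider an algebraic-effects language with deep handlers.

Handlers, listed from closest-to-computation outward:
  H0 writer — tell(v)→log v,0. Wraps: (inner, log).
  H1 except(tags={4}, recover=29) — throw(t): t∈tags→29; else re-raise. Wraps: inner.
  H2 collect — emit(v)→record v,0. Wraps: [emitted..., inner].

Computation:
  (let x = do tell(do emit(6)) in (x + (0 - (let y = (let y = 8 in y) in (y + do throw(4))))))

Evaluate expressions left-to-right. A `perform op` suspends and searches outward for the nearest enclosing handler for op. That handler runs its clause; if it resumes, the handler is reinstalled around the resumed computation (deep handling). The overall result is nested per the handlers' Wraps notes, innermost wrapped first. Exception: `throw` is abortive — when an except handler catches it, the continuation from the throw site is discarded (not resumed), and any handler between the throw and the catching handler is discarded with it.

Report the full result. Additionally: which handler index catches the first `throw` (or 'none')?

Step-by-step:
emit(6) @ H2 ⇒ out+=6
tell(0) @ H0 ⇒ log+=0
throw(4) @ H1 caught ⇒ 29
H2 returns [6, 29]
= [6, 29]

Answer: [6, 29] ; first throw caught by: H1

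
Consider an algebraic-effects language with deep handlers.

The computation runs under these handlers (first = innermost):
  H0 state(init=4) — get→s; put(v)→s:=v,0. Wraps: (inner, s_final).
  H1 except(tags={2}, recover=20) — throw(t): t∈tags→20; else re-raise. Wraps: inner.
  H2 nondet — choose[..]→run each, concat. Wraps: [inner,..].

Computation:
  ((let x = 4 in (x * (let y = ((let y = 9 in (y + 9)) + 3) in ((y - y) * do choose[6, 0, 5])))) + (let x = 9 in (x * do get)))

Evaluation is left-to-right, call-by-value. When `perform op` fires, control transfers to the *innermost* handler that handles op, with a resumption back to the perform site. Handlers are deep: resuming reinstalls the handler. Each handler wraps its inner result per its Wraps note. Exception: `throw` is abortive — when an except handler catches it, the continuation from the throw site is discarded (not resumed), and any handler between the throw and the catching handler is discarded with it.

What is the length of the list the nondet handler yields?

Step-by-step:
choose[6, 0, 5] @ H2
  branch[0] choose=6:
    get @ H0 ⇒ 4
    H0 returns (36, 4)
    H1 returns (36, 4)
    H2 returns [(36, 4)]
  branch[1] choose=0:
    get @ H0 ⇒ 4
    H0 returns (36, 4)
    H1 returns (36, 4)
    H2 returns [(36, 4)]
  branch[2] choose=5:
    get @ H0 ⇒ 4
    H0 returns (36, 4)
    H1 returns (36, 4)
    H2 returns [(36, 4)]
= [(36, 4), (36, 4), (36, 4)]

Answer: 3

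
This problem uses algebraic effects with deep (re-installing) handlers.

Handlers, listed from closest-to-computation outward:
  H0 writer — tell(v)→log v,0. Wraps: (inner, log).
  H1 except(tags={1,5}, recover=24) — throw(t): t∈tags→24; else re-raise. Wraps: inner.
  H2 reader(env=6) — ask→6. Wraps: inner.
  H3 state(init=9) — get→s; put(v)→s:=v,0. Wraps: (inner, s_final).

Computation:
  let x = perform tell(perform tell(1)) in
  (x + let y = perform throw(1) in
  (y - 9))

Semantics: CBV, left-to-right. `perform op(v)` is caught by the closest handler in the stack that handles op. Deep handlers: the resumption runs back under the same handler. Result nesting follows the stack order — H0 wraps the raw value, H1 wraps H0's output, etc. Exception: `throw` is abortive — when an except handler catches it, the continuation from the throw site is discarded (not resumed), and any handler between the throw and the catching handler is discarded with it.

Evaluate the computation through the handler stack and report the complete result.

Answer: (24, 9)

Evaluation trace:
tell(1) @ H0 ⇒ log+=1
tell(0) @ H0 ⇒ log+=0
throw(1) @ H1 caught ⇒ 24
H2 returns 24
H3 returns (24, 9)
= (24, 9)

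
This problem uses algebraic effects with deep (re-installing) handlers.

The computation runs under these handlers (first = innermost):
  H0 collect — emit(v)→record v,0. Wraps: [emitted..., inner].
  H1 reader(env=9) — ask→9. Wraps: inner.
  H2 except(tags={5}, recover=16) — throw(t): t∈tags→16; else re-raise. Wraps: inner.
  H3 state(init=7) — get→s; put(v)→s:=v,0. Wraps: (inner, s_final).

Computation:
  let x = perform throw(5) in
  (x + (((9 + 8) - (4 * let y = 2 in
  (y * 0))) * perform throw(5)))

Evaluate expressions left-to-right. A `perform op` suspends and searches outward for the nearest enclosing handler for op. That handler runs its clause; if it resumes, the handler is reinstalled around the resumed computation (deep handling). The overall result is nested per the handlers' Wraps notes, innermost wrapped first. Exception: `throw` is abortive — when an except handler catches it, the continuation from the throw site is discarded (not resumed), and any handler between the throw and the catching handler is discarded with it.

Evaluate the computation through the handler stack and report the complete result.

Evaluation trace:
throw(5) @ H2 caught ⇒ 16
H3 returns (16, 7)
= (16, 7)

Answer: (16, 7)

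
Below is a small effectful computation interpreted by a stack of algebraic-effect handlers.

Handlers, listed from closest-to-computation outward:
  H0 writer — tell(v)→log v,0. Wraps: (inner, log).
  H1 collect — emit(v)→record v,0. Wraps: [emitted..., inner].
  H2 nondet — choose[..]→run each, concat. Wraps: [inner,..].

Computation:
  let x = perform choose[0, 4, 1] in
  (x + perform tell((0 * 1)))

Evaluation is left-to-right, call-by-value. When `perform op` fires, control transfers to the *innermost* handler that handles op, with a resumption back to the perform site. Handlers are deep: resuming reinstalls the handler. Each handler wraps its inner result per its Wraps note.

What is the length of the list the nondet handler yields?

Step-by-step:
choose[0, 4, 1] @ H2
  branch[0] choose=0:
    tell(0) @ H0 ⇒ log+=0
    H0 returns (0, (0))
    H1 returns [(0, (0))]
    H2 returns [[(0, (0))]]
  branch[1] choose=4:
    tell(0) @ H0 ⇒ log+=0
    H0 returns (4, (0))
    H1 returns [(4, (0))]
    H2 returns [[(4, (0))]]
  branch[2] choose=1:
    tell(0) @ H0 ⇒ log+=0
    H0 returns (1, (0))
    H1 returns [(1, (0))]
    H2 returns [[(1, (0))]]
= [[(0, (0))], [(4, (0))], [(1, (0))]]

Answer: 3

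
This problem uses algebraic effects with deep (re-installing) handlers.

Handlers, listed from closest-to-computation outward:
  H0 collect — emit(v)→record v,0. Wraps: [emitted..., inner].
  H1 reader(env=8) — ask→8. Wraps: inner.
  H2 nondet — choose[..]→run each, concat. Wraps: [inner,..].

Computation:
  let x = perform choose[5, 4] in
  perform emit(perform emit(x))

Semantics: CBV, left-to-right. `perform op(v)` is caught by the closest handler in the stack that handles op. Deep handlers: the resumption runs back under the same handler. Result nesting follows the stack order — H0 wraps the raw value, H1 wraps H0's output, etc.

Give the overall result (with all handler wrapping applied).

Answer: [[5, 0, 0], [4, 0, 0]]

Step-by-step:
choose[5, 4] @ H2
  branch[0] choose=5:
    emit(5) @ H0 ⇒ out+=5
    emit(0) @ H0 ⇒ out+=0
    H0 returns [5, 0, 0]
    H1 returns [5, 0, 0]
    H2 returns [[5, 0, 0]]
  branch[1] choose=4:
    emit(4) @ H0 ⇒ out+=4
    emit(0) @ H0 ⇒ out+=0
    H0 returns [4, 0, 0]
    H1 returns [4, 0, 0]
    H2 returns [[4, 0, 0]]
= [[5, 0, 0], [4, 0, 0]]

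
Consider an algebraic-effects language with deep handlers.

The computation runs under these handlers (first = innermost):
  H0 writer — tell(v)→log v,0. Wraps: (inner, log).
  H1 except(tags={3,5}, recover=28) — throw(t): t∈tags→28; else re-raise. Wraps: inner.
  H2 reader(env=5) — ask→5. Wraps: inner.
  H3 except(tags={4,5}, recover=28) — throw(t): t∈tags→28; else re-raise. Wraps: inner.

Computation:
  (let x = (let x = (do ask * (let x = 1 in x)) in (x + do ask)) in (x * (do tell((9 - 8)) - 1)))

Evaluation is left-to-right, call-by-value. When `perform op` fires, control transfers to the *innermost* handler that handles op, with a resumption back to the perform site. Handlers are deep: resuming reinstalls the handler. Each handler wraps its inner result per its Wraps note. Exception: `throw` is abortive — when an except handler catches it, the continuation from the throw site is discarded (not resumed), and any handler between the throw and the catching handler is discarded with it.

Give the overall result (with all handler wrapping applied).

Evaluation trace:
ask @ H2 ⇒ 5
ask @ H2 ⇒ 5
tell(1) @ H0 ⇒ log+=1
H0 returns (-10, (1))
H1 returns (-10, (1))
H2 returns (-10, (1))
H3 returns (-10, (1))
= (-10, (1))

Answer: (-10, (1))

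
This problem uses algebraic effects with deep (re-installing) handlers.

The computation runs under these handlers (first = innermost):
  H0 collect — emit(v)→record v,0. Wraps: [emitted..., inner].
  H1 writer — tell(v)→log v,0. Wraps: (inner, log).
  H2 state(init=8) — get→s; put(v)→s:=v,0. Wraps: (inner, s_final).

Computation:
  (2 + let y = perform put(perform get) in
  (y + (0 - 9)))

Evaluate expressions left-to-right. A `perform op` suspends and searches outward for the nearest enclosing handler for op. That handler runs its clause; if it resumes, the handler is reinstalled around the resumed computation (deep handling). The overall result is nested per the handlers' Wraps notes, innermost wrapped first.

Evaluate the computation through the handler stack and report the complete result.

Evaluation trace:
get @ H2 ⇒ 8
put(8) @ H2 ⇒ s:=8
H0 returns [-7]
H1 returns ([-7], ())
H2 returns (([-7], ()), 8)
= (([-7], ()), 8)

Answer: (([-7], ()), 8)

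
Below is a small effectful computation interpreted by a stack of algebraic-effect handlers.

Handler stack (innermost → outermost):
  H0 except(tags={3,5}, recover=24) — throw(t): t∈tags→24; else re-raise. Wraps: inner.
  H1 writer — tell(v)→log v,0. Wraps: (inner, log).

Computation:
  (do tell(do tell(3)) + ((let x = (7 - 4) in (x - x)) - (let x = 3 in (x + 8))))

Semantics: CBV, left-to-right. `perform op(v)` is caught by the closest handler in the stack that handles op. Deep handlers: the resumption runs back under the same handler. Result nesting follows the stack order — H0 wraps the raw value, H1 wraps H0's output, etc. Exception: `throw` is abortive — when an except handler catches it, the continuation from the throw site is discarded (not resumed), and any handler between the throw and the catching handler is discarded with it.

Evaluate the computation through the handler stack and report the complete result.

Answer: (-11, (3, 0))

Step-by-step:
tell(3) @ H1 ⇒ log+=3
tell(0) @ H1 ⇒ log+=0
H0 returns -11
H1 returns (-11, (3, 0))
= (-11, (3, 0))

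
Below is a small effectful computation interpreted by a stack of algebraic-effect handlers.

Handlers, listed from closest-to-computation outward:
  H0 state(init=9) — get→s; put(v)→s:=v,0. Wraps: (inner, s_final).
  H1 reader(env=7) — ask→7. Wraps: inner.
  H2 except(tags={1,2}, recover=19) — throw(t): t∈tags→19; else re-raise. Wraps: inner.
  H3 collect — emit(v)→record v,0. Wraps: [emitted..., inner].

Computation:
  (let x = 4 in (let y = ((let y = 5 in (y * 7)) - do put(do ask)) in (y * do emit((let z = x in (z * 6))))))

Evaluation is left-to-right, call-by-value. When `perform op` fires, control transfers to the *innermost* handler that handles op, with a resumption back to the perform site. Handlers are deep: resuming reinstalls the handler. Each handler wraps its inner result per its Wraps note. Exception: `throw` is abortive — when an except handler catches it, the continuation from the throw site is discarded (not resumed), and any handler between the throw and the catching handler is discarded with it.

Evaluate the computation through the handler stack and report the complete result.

Answer: [24, (0, 7)]

Evaluation trace:
ask @ H1 ⇒ 7
put(7) @ H0 ⇒ s:=7
emit(24) @ H3 ⇒ out+=24
H0 returns (0, 7)
H1 returns (0, 7)
H2 returns (0, 7)
H3 returns [24, (0, 7)]
= [24, (0, 7)]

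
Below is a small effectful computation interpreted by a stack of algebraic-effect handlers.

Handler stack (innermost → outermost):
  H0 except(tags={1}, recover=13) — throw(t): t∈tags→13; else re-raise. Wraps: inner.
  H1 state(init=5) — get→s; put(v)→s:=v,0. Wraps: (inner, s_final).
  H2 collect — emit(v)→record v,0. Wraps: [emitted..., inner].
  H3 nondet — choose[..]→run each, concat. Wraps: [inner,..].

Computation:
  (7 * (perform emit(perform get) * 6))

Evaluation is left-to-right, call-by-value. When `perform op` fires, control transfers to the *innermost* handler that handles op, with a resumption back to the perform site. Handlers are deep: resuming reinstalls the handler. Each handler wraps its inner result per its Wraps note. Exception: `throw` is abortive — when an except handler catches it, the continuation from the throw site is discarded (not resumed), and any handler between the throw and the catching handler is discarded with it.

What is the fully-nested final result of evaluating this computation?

Answer: [[5, (0, 5)]]

Working:
get @ H1 ⇒ 5
emit(5) @ H2 ⇒ out+=5
H0 returns 0
H1 returns (0, 5)
H2 returns [5, (0, 5)]
H3 returns [[5, (0, 5)]]
= [[5, (0, 5)]]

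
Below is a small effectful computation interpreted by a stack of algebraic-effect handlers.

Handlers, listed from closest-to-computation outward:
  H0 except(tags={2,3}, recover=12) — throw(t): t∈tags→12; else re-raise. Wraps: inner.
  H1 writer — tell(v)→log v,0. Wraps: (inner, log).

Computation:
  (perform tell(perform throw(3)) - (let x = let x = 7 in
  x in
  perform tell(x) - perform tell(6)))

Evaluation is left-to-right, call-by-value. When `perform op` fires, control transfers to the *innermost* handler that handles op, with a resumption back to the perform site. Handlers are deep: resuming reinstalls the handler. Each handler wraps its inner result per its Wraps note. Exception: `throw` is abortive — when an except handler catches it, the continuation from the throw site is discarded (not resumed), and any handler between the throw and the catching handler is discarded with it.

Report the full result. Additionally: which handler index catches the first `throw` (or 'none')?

Answer: (12, ()) ; first throw caught by: H0

Step-by-step:
throw(3) @ H0 caught ⇒ 12
H1 returns (12, ())
= (12, ())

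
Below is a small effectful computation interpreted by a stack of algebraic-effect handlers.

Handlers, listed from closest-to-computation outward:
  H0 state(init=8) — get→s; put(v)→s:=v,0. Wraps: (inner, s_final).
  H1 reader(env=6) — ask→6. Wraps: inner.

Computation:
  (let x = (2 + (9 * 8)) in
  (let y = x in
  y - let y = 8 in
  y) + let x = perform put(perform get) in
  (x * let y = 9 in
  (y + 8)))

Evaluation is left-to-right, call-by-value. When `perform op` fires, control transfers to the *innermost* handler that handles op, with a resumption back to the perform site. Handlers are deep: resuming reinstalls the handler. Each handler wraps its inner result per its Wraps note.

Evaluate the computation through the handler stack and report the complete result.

Answer: (66, 8)

Step-by-step:
get @ H0 ⇒ 8
put(8) @ H0 ⇒ s:=8
H0 returns (66, 8)
H1 returns (66, 8)
= (66, 8)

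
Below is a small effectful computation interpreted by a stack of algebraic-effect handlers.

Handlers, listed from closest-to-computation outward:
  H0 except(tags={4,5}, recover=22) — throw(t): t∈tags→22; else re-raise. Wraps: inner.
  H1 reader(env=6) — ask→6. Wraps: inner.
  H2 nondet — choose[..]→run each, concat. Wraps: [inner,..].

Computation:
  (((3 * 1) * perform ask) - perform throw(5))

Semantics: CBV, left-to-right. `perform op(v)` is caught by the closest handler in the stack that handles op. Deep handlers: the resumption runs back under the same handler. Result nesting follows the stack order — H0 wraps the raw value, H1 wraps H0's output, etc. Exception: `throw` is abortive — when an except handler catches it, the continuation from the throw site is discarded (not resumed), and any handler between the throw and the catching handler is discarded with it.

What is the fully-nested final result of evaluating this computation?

Answer: [22]

Step-by-step:
ask @ H1 ⇒ 6
throw(5) @ H0 caught ⇒ 22
H1 returns 22
H2 returns [22]
= [22]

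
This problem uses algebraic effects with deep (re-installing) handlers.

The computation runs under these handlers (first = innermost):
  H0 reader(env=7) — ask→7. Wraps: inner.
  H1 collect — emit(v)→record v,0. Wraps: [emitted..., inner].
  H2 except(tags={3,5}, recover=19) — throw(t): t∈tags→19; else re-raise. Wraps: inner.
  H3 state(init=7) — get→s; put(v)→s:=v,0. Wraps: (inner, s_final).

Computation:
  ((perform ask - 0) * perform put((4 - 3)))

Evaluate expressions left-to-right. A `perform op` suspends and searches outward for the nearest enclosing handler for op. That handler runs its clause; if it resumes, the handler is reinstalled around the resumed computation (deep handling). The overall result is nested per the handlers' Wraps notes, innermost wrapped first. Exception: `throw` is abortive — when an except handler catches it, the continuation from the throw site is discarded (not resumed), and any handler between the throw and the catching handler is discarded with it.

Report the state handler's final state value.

Answer: 1

Evaluation trace:
ask @ H0 ⇒ 7
put(1) @ H3 ⇒ s:=1
H0 returns 0
H1 returns [0]
H2 returns [0]
H3 returns ([0], 1)
= ([0], 1)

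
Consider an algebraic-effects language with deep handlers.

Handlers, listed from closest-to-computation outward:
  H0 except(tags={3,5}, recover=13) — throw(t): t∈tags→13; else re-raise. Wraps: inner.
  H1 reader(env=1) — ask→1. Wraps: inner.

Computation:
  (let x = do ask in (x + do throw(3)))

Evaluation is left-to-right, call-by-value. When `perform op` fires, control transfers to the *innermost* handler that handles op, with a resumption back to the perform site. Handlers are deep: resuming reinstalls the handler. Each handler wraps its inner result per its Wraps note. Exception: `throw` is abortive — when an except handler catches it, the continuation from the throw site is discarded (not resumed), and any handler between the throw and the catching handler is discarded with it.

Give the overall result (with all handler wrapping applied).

Answer: 13

Working:
ask @ H1 ⇒ 1
throw(3) @ H0 caught ⇒ 13
H1 returns 13
= 13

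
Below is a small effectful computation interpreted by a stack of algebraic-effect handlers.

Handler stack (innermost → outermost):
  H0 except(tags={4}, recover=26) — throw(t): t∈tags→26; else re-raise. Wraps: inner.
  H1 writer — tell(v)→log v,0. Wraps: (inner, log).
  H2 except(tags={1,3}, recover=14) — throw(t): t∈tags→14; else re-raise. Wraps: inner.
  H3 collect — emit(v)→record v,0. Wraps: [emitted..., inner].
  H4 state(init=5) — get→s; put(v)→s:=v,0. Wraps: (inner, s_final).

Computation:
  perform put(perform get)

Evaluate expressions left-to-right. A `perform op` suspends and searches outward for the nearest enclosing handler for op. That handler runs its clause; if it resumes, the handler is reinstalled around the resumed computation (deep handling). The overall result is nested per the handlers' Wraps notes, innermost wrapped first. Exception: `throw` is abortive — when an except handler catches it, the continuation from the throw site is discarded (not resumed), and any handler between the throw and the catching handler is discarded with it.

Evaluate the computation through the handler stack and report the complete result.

Answer: ([(0, ())], 5)

Working:
get @ H4 ⇒ 5
put(5) @ H4 ⇒ s:=5
H0 returns 0
H1 returns (0, ())
H2 returns (0, ())
H3 returns [(0, ())]
H4 returns ([(0, ())], 5)
= ([(0, ())], 5)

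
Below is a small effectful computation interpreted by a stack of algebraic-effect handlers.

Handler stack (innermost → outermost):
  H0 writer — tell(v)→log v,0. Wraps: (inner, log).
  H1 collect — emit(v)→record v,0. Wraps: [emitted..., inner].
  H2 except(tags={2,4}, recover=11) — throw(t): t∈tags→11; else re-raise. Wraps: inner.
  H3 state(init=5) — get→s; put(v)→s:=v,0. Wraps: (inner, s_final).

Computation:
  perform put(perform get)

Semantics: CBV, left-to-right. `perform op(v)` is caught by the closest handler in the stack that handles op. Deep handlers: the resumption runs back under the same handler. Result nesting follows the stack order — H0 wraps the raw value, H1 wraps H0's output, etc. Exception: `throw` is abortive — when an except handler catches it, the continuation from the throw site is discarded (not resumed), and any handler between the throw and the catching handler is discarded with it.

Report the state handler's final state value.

Answer: 5

Working:
get @ H3 ⇒ 5
put(5) @ H3 ⇒ s:=5
H0 returns (0, ())
H1 returns [(0, ())]
H2 returns [(0, ())]
H3 returns ([(0, ())], 5)
= ([(0, ())], 5)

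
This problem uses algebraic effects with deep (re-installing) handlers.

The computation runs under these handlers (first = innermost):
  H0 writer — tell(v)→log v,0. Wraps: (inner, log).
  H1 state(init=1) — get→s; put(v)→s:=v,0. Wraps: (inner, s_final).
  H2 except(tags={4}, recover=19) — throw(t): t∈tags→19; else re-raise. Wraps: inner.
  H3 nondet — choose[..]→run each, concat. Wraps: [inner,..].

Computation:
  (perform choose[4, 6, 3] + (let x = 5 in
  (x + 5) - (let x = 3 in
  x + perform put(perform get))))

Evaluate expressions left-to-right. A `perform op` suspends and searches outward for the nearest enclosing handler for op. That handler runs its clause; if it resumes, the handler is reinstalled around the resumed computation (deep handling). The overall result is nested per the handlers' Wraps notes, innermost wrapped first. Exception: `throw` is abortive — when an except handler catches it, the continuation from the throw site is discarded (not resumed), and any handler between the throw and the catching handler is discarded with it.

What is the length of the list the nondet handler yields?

Answer: 3

Evaluation trace:
choose[4, 6, 3] @ H3
  branch[0] choose=4:
    get @ H1 ⇒ 1
    put(1) @ H1 ⇒ s:=1
    H0 returns (11, ())
    H1 returns ((11, ()), 1)
    H2 returns ((11, ()), 1)
    H3 returns [((11, ()), 1)]
  branch[1] choose=6:
    get @ H1 ⇒ 1
    put(1) @ H1 ⇒ s:=1
    H0 returns (13, ())
    H1 returns ((13, ()), 1)
    H2 returns ((13, ()), 1)
    H3 returns [((13, ()), 1)]
  branch[2] choose=3:
    get @ H1 ⇒ 1
    put(1) @ H1 ⇒ s:=1
    H0 returns (10, ())
    H1 returns ((10, ()), 1)
    H2 returns ((10, ()), 1)
    H3 returns [((10, ()), 1)]
= [((11, ()), 1), ((13, ()), 1), ((10, ()), 1)]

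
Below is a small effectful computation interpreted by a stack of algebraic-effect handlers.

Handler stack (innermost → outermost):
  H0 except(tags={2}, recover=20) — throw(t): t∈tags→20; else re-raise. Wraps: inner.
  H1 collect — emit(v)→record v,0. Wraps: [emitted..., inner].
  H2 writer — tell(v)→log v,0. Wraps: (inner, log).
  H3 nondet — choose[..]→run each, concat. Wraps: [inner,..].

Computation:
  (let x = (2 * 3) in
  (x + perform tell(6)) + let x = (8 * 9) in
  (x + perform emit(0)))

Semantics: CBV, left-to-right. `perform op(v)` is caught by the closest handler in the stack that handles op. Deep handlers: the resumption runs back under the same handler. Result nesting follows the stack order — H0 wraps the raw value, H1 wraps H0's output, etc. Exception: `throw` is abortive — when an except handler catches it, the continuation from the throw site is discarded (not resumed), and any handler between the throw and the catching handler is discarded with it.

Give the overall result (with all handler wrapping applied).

Answer: [([0, 78], (6))]

Step-by-step:
tell(6) @ H2 ⇒ log+=6
emit(0) @ H1 ⇒ out+=0
H0 returns 78
H1 returns [0, 78]
H2 returns ([0, 78], (6))
H3 returns [([0, 78], (6))]
= [([0, 78], (6))]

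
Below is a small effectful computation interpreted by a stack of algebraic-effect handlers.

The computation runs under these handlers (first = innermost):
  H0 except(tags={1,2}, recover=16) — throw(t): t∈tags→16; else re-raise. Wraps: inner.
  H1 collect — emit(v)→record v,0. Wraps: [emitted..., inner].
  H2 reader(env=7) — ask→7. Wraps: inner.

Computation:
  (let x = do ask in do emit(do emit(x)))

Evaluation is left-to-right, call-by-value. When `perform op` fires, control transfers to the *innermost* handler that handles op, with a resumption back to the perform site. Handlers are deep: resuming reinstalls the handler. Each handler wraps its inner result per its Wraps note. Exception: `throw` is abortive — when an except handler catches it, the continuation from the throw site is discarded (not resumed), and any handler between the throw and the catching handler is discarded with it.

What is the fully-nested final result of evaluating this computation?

Working:
ask @ H2 ⇒ 7
emit(7) @ H1 ⇒ out+=7
emit(0) @ H1 ⇒ out+=0
H0 returns 0
H1 returns [7, 0, 0]
H2 returns [7, 0, 0]
= [7, 0, 0]

Answer: [7, 0, 0]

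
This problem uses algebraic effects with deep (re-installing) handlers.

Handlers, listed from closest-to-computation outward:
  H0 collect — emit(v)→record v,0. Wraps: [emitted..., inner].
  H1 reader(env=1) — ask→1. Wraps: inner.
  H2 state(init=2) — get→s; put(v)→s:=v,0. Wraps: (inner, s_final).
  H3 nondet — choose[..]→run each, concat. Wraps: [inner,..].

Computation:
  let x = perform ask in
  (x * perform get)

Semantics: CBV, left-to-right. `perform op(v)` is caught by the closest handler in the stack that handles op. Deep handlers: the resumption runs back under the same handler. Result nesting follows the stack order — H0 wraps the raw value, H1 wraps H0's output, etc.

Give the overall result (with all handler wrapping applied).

Answer: [([2], 2)]

Evaluation trace:
ask @ H1 ⇒ 1
get @ H2 ⇒ 2
H0 returns [2]
H1 returns [2]
H2 returns ([2], 2)
H3 returns [([2], 2)]
= [([2], 2)]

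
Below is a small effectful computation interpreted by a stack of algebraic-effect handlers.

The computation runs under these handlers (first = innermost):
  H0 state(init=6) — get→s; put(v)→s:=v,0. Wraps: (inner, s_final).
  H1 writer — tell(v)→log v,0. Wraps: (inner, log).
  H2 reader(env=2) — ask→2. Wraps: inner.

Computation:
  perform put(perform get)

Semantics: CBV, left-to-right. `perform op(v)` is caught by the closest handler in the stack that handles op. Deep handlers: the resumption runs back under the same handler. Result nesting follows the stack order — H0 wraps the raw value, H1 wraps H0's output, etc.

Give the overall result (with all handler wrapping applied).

Step-by-step:
get @ H0 ⇒ 6
put(6) @ H0 ⇒ s:=6
H0 returns (0, 6)
H1 returns ((0, 6), ())
H2 returns ((0, 6), ())
= ((0, 6), ())

Answer: ((0, 6), ())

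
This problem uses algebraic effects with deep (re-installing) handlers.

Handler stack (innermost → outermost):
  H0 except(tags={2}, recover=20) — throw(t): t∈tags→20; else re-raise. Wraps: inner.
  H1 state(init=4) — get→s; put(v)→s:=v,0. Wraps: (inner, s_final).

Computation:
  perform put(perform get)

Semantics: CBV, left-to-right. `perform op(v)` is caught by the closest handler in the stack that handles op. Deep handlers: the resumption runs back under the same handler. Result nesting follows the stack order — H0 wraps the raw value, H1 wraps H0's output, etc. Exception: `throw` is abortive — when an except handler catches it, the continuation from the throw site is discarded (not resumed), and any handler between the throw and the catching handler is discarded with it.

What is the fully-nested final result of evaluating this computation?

Answer: (0, 4)

Step-by-step:
get @ H1 ⇒ 4
put(4) @ H1 ⇒ s:=4
H0 returns 0
H1 returns (0, 4)
= (0, 4)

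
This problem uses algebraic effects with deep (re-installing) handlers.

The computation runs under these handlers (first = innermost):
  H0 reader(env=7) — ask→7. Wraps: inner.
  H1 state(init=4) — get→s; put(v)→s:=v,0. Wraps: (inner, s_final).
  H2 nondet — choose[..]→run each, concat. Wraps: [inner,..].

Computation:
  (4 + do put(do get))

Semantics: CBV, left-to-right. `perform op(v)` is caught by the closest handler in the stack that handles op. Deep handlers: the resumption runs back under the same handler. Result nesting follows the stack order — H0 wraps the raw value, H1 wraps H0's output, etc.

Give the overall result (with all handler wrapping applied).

Answer: [(4, 4)]

Evaluation trace:
get @ H1 ⇒ 4
put(4) @ H1 ⇒ s:=4
H0 returns 4
H1 returns (4, 4)
H2 returns [(4, 4)]
= [(4, 4)]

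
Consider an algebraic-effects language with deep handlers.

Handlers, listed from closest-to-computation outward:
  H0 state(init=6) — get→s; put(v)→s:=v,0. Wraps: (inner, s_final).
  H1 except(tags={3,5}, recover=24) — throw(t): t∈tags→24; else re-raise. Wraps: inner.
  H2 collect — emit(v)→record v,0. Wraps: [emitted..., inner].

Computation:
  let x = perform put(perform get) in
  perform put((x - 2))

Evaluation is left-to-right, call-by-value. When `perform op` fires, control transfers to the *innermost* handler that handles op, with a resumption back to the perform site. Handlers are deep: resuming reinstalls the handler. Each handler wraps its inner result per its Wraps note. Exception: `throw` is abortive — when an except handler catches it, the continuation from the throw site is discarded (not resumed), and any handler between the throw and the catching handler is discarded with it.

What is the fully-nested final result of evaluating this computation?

Answer: [(0, -2)]

Working:
get @ H0 ⇒ 6
put(6) @ H0 ⇒ s:=6
put(-2) @ H0 ⇒ s:=-2
H0 returns (0, -2)
H1 returns (0, -2)
H2 returns [(0, -2)]
= [(0, -2)]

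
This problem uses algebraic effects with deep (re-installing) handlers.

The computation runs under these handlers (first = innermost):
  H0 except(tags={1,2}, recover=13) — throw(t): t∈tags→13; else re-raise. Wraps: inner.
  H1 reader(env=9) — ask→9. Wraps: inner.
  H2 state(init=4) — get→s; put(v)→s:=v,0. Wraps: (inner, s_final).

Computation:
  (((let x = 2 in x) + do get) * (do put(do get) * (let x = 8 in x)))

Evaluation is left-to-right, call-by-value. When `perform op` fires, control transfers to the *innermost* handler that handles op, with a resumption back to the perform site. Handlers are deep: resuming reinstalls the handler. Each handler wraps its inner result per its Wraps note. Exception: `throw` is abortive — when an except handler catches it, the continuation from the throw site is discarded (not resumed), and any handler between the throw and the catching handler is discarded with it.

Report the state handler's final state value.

Working:
get @ H2 ⇒ 4
get @ H2 ⇒ 4
put(4) @ H2 ⇒ s:=4
H0 returns 0
H1 returns 0
H2 returns (0, 4)
= (0, 4)

Answer: 4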